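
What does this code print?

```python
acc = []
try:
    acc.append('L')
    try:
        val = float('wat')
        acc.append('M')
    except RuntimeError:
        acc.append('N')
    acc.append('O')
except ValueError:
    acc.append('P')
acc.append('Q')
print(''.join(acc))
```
LPQ

Inner handler doesn't match, propagates to outer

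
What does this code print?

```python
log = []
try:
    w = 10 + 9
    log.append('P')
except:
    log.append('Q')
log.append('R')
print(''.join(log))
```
PR

No exception, try block completes normally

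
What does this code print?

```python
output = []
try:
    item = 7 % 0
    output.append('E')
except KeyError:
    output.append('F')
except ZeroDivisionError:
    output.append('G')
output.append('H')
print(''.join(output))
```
GH

ZeroDivisionError is caught by its specific handler, not KeyError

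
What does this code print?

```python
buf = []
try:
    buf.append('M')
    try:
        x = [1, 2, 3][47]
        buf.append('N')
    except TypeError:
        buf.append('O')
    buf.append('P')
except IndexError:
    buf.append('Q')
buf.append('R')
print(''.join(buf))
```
MQR

Inner handler doesn't match, propagates to outer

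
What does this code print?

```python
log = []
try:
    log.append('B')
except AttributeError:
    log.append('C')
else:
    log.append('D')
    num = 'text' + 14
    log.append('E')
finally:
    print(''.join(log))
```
BD

Try succeeds, else appends 'D', TypeError in else is uncaught, finally prints before exception propagates ('E' never appended)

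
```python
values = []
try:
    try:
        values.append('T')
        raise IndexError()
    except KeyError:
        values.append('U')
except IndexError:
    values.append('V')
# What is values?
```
['T', 'V']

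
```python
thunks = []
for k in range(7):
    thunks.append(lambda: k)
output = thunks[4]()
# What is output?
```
6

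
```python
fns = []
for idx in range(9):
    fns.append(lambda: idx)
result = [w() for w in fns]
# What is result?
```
[8, 8, 8, 8, 8, 8, 8, 8, 8]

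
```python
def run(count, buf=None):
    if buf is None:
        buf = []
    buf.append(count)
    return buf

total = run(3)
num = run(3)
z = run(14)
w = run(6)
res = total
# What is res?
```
[3]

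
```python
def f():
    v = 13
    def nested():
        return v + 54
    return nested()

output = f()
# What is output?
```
67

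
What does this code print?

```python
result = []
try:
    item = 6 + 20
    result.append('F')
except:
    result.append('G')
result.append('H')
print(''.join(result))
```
FH

No exception, try block completes normally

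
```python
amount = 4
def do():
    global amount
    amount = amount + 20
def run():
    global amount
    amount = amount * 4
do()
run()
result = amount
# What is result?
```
96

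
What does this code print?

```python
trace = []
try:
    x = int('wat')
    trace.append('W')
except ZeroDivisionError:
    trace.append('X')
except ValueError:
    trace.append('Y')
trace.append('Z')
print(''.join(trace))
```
YZ

ValueError is caught by its specific handler, not ZeroDivisionError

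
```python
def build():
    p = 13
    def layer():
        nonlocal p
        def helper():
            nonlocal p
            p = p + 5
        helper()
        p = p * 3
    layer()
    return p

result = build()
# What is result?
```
54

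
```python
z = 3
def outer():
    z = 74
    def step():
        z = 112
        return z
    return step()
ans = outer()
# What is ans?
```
112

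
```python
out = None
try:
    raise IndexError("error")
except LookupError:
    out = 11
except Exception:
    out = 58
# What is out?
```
11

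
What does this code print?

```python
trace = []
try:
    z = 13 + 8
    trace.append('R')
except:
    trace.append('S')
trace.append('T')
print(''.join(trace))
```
RT

No exception, try block completes normally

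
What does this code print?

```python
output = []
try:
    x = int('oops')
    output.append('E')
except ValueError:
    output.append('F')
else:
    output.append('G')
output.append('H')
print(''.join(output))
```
FH

else block skipped when exception is caught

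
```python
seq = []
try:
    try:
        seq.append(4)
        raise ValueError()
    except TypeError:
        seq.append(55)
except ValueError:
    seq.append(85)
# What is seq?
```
[4, 85]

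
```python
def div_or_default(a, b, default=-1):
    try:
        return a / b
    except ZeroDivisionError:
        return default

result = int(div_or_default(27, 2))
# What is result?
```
13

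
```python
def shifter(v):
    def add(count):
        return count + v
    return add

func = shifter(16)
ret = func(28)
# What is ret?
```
44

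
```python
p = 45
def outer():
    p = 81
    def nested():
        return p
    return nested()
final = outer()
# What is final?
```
81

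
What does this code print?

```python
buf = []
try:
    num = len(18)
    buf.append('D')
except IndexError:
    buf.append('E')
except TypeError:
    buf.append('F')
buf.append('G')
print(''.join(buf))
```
FG

TypeError is caught by its specific handler, not IndexError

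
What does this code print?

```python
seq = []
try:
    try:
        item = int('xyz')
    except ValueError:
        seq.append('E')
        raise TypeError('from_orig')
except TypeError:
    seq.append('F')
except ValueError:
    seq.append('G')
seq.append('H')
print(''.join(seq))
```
EFH

TypeError raised and caught, original ValueError not re-raised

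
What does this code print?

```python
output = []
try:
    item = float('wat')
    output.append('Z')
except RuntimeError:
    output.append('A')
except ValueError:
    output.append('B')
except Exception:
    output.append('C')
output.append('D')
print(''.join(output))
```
BD

ValueError matches before generic Exception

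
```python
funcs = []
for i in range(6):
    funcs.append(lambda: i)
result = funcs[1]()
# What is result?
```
5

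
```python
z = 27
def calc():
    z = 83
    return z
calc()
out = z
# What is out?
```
27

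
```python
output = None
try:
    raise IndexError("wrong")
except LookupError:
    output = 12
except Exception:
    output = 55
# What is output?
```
12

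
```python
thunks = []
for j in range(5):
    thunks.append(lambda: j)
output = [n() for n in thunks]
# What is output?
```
[4, 4, 4, 4, 4]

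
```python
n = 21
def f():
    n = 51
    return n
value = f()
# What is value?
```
51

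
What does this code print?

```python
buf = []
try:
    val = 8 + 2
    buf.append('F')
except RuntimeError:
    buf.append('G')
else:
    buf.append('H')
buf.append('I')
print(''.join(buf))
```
FHI

else block runs when no exception occurs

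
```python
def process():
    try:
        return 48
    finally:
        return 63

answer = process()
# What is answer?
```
63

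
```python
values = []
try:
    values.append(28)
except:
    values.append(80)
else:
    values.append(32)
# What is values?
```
[28, 32]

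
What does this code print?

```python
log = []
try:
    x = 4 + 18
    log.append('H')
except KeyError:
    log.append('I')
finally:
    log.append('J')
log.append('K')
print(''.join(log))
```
HJK

finally runs after normal execution too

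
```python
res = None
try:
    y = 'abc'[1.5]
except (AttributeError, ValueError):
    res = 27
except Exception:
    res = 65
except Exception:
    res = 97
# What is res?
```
65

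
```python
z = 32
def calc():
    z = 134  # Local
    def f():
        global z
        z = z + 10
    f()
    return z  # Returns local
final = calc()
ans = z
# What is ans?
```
42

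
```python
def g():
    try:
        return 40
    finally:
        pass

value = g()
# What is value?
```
40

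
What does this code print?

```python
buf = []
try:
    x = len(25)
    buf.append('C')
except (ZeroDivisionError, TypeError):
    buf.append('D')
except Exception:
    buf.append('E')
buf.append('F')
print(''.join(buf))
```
DF

TypeError matches tuple containing it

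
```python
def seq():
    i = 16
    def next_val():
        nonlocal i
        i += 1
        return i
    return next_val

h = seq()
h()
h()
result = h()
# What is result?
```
19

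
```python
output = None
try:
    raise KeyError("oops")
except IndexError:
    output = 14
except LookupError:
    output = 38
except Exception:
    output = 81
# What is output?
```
38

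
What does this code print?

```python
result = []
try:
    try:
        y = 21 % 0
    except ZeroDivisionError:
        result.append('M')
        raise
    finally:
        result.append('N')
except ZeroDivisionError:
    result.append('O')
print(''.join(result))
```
MNO

finally runs before re-raised exception propagates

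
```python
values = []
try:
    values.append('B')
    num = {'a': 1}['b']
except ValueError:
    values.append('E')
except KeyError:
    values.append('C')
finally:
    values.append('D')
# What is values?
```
['B', 'C', 'D']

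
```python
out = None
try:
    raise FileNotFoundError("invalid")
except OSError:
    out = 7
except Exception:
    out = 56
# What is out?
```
7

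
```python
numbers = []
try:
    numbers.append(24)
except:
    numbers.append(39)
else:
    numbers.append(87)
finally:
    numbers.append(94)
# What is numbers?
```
[24, 87, 94]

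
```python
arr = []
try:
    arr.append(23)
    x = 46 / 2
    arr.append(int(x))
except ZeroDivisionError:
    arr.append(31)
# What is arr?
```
[23, 23]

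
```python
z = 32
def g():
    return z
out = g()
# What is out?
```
32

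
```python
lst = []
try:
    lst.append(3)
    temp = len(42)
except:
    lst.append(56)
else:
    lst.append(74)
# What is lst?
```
[3, 56]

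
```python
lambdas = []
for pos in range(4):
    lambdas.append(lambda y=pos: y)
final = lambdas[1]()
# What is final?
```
1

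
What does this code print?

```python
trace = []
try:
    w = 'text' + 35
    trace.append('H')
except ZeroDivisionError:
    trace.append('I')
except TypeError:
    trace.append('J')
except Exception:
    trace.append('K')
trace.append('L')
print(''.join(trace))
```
JL

TypeError matches before generic Exception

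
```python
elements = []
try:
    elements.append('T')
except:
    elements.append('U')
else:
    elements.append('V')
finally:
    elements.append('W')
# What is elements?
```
['T', 'V', 'W']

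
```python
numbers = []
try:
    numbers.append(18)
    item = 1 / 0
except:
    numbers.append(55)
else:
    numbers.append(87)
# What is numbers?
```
[18, 55]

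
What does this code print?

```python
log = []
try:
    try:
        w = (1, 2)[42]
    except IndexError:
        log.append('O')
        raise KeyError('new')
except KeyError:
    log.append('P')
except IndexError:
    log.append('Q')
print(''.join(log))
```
OP

New KeyError raised, caught by outer KeyError handler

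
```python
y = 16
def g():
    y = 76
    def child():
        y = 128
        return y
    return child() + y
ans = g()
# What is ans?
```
204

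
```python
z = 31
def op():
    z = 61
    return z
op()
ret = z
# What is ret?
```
31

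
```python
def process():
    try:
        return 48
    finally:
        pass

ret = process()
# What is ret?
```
48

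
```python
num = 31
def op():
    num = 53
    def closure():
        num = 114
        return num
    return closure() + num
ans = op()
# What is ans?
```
167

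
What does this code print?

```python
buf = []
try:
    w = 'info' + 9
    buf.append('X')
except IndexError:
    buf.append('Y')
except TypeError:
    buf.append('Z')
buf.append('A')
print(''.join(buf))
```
ZA

TypeError is caught by its specific handler, not IndexError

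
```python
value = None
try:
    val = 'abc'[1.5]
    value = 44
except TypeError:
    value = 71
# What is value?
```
71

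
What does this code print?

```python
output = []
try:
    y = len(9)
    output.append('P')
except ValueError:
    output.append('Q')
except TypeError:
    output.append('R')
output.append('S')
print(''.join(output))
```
RS

TypeError is caught by its specific handler, not ValueError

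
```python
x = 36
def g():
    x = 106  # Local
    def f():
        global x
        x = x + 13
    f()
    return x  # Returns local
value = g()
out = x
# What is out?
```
49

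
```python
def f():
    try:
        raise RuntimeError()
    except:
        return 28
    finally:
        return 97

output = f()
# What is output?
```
97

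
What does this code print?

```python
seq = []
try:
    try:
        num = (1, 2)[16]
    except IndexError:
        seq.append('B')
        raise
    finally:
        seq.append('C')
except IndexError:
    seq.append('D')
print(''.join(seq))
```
BCD

finally runs before re-raised exception propagates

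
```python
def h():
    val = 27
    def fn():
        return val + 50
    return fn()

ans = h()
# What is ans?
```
77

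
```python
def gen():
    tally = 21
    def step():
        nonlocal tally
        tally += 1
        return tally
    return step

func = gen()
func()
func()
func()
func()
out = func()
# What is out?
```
26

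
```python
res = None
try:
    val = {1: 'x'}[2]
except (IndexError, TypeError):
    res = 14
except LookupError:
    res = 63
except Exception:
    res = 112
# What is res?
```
63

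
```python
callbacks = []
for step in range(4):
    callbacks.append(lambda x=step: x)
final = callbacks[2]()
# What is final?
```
2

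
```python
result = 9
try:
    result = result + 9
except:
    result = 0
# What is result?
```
18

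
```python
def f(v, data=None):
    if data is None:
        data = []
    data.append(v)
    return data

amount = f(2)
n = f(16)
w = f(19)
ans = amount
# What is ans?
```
[2]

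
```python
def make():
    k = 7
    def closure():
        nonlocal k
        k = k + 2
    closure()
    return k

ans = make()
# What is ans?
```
9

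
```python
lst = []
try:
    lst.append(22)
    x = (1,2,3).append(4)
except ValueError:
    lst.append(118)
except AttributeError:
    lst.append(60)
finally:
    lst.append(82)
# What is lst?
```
[22, 60, 82]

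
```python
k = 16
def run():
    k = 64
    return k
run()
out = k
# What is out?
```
16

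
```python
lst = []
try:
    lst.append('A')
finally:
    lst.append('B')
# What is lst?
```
['A', 'B']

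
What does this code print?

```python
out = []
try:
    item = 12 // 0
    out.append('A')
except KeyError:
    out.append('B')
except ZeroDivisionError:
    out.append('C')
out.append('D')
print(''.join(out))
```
CD

ZeroDivisionError is caught by its specific handler, not KeyError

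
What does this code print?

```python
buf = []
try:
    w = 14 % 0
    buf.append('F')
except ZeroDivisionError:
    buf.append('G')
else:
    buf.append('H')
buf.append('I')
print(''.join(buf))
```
GI

else block skipped when exception is caught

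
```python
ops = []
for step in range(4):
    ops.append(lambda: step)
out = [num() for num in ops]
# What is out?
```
[3, 3, 3, 3]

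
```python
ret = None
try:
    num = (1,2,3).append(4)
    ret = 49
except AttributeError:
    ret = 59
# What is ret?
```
59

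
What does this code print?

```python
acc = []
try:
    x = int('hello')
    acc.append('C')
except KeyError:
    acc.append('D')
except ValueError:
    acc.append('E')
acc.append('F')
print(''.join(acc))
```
EF

ValueError is caught by its specific handler, not KeyError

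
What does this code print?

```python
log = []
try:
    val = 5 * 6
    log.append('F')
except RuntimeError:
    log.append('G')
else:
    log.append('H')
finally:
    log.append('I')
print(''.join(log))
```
FHI

else runs before finally when no exception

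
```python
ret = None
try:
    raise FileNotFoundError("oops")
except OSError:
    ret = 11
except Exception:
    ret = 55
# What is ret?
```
11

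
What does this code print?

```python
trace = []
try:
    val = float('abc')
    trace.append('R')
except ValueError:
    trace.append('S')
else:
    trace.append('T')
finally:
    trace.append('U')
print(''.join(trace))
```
SU

Exception: except runs, else skipped, finally runs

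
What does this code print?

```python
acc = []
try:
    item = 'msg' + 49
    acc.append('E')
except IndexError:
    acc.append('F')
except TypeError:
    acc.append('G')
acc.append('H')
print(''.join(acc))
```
GH

TypeError is caught by its specific handler, not IndexError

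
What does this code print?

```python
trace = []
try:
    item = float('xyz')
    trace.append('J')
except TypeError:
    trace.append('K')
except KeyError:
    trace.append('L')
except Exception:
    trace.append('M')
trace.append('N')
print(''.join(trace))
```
MN

ValueError not specifically caught, falls to Exception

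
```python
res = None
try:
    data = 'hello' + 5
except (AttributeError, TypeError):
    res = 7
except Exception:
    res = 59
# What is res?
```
7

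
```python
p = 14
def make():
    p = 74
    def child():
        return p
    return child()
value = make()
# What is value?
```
74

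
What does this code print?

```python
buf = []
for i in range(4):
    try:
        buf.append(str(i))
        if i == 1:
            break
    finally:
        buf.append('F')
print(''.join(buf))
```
0F1F

finally runs even when breaking out of loop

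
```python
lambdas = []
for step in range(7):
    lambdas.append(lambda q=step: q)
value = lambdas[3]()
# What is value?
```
3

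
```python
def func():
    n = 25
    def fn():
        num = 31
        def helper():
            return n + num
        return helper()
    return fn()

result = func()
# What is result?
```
56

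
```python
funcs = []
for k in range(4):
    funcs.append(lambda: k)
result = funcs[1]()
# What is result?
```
3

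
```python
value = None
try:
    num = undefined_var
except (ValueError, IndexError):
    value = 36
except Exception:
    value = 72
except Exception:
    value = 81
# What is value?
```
72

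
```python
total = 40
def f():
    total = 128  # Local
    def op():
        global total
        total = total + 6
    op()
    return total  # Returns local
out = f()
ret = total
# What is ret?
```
46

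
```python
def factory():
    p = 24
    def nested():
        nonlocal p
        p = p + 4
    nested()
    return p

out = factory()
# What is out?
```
28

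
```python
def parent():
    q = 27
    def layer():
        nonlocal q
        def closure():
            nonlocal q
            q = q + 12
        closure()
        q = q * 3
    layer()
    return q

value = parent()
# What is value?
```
117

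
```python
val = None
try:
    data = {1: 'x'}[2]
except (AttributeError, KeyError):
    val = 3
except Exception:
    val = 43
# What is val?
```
3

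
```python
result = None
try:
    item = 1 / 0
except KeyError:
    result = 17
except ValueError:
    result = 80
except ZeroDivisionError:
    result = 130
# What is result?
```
130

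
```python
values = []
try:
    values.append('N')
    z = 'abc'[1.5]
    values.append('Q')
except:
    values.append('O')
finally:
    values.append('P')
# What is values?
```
['N', 'O', 'P']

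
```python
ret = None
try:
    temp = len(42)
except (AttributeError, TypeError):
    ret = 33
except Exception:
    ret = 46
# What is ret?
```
33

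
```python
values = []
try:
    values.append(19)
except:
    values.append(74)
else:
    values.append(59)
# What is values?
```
[19, 59]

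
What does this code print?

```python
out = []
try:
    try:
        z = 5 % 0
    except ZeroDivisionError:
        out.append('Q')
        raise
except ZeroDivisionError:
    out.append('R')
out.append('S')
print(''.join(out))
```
QRS

raise without argument re-raises current exception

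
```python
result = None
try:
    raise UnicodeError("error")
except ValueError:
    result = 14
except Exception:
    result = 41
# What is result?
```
14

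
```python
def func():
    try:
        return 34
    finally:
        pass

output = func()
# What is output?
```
34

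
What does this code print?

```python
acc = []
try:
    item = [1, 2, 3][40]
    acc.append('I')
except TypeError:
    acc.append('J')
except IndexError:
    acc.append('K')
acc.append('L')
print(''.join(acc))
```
KL

IndexError is caught by its specific handler, not TypeError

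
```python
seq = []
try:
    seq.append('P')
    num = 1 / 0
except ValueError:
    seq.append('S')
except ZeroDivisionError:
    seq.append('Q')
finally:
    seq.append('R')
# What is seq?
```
['P', 'Q', 'R']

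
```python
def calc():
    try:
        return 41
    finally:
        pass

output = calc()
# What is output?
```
41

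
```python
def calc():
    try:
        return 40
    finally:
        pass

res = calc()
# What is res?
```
40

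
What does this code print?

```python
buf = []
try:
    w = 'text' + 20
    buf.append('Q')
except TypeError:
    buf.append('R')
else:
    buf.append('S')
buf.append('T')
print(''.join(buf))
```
RT

else block skipped when exception is caught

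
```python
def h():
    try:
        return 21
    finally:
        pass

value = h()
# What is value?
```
21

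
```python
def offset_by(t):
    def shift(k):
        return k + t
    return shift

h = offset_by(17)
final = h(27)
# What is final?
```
44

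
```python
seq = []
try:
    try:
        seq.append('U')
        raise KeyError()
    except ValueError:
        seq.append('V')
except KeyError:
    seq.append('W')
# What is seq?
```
['U', 'W']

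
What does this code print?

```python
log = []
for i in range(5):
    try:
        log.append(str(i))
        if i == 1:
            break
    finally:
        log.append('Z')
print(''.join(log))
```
0Z1Z

finally runs even when breaking out of loop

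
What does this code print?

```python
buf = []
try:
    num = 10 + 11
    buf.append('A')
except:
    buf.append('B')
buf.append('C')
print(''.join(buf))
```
AC

No exception, try block completes normally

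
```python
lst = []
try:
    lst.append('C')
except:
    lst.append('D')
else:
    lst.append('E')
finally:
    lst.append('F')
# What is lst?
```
['C', 'E', 'F']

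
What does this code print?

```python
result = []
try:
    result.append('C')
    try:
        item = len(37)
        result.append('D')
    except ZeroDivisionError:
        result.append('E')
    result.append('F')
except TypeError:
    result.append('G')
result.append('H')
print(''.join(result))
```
CGH

Inner handler doesn't match, propagates to outer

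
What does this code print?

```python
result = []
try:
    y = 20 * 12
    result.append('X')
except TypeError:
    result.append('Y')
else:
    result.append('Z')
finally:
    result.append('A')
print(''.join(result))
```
XZA

else runs before finally when no exception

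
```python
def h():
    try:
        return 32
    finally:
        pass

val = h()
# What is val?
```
32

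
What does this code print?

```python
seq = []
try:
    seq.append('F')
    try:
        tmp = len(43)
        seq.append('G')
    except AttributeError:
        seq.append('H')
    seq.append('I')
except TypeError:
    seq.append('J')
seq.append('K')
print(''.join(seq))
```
FJK

Inner handler doesn't match, propagates to outer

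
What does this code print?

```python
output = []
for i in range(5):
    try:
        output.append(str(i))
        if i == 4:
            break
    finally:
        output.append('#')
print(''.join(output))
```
0#1#2#3#4#

finally runs even when breaking out of loop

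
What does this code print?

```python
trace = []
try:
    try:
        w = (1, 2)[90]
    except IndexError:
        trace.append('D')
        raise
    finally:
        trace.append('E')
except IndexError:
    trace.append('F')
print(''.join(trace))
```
DEF

finally runs before re-raised exception propagates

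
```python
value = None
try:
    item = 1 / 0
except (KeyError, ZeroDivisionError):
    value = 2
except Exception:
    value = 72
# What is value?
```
2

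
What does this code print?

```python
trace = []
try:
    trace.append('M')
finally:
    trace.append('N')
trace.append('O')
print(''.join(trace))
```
MNO

try/finally without except, no exception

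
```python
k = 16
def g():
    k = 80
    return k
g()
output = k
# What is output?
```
16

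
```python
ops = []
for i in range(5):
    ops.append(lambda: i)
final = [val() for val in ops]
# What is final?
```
[4, 4, 4, 4, 4]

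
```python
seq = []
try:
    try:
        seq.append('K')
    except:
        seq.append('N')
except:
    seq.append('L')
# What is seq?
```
['K']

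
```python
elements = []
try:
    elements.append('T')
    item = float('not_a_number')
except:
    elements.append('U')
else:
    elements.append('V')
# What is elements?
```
['T', 'U']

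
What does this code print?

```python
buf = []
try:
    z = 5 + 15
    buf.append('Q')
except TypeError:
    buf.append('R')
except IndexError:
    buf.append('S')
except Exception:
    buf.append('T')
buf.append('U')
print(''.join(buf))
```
QU

No exception, try block completes normally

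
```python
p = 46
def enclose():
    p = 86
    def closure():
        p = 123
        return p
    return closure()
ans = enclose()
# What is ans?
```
123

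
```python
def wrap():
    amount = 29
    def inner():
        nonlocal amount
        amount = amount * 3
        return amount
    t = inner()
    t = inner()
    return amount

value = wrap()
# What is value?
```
261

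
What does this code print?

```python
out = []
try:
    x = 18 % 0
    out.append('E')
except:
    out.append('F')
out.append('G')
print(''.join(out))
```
FG

Exception raised in try, caught by bare except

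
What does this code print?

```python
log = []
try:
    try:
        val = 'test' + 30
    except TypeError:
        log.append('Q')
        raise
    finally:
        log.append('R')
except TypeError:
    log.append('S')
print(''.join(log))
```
QRS

finally runs before re-raised exception propagates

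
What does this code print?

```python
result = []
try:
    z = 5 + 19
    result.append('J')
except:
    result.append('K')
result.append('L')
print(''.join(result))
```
JL

No exception, try block completes normally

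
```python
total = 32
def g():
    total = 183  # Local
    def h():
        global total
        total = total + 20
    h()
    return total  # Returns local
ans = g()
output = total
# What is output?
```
52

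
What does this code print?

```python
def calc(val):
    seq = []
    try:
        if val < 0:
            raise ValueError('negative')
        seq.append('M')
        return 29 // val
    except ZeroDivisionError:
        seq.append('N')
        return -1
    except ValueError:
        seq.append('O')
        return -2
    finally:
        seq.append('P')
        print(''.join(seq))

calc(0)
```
MNP

val=0 causes ZeroDivisionError, caught, finally prints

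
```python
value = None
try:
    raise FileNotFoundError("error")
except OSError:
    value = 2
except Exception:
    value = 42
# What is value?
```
2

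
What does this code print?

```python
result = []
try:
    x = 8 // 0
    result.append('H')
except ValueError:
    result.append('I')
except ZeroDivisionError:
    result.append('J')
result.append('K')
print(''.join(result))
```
JK

ZeroDivisionError is caught by its specific handler, not ValueError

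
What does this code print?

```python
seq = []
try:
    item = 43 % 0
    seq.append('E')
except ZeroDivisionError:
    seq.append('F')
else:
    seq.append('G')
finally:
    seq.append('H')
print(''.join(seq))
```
FH

Exception: except runs, else skipped, finally runs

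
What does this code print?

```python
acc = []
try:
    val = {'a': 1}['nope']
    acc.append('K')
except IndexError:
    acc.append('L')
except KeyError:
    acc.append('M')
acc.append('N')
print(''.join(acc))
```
MN

KeyError is caught by its specific handler, not IndexError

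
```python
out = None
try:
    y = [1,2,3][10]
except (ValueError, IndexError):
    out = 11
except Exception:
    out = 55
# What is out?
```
11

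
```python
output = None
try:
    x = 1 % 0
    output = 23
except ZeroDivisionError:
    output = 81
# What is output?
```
81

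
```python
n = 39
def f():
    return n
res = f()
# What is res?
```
39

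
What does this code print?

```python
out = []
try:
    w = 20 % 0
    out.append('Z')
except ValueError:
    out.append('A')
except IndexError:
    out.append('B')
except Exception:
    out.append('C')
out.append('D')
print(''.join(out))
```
CD

ZeroDivisionError not specifically caught, falls to Exception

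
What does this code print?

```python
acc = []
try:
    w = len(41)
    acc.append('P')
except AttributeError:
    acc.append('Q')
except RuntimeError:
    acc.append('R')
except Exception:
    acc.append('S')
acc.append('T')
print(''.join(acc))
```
ST

TypeError not specifically caught, falls to Exception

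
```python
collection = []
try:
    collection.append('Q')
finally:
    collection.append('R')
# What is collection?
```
['Q', 'R']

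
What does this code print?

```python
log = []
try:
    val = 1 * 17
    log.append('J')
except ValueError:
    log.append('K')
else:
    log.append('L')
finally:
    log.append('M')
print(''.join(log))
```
JLM

else runs before finally when no exception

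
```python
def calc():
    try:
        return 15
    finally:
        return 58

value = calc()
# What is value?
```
58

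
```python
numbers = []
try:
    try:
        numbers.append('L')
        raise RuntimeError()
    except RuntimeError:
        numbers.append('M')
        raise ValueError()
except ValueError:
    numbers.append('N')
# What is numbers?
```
['L', 'M', 'N']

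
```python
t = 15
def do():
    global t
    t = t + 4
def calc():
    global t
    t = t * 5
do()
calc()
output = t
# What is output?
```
95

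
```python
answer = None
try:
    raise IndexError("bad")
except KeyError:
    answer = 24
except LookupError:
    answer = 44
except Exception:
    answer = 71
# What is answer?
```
44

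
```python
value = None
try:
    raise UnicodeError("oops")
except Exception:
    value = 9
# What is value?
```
9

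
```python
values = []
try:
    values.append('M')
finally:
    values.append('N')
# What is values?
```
['M', 'N']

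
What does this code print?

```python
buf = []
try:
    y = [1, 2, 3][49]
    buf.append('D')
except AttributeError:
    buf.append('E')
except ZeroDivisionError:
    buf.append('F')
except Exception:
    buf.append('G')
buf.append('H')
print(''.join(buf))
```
GH

IndexError not specifically caught, falls to Exception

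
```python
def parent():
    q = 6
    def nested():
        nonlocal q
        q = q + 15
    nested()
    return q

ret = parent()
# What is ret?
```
21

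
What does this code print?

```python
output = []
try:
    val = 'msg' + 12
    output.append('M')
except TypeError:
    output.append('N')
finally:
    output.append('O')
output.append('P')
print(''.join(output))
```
NOP

finally always runs, even after exception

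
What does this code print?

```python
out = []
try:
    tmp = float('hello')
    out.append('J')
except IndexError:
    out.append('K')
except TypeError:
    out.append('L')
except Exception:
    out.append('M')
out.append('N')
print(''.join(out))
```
MN

ValueError not specifically caught, falls to Exception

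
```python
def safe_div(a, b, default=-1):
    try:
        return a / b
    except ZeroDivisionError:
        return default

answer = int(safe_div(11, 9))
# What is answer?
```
1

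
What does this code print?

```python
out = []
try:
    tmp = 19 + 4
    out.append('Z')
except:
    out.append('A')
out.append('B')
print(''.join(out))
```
ZB

No exception, try block completes normally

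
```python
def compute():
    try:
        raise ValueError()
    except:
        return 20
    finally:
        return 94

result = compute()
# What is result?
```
94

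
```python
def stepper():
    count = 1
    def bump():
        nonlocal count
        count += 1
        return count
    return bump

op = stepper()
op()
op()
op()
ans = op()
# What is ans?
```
5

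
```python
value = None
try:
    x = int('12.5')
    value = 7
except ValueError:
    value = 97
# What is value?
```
97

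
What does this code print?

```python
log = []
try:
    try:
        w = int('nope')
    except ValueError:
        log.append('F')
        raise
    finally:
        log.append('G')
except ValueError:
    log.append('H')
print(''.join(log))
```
FGH

finally runs before re-raised exception propagates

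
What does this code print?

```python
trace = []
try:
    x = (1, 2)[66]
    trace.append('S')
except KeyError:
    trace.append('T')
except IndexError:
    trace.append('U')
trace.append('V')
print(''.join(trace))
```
UV

IndexError is caught by its specific handler, not KeyError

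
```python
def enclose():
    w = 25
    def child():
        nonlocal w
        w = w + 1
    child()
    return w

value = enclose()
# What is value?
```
26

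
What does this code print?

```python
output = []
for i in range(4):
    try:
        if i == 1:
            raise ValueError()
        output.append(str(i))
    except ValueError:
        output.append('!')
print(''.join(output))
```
0!23

Exception on i=1 caught, loop continues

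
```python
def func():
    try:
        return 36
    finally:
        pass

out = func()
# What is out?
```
36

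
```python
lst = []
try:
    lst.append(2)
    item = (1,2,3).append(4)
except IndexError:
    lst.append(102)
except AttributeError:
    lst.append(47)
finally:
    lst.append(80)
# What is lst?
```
[2, 47, 80]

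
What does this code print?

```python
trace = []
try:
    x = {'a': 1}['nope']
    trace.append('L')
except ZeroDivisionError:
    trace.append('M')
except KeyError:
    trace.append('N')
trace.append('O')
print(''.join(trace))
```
NO

KeyError is caught by its specific handler, not ZeroDivisionError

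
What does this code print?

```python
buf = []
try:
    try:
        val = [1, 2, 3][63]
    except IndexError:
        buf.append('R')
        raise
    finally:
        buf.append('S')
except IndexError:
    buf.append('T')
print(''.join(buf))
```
RST

finally runs before re-raised exception propagates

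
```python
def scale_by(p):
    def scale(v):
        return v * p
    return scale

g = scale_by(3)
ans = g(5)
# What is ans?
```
15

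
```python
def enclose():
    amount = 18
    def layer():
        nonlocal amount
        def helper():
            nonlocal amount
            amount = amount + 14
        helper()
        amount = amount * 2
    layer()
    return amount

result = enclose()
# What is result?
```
64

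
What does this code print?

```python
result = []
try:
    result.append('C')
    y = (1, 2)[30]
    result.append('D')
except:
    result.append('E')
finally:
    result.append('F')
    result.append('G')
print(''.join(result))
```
CEFG

Code before exception runs, then except, then all of finally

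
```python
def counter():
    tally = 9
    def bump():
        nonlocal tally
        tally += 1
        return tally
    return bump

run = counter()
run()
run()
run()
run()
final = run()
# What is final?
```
14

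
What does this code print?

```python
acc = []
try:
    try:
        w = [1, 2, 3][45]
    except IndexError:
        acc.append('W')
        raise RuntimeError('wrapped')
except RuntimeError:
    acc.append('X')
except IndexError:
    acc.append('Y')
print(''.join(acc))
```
WX

New RuntimeError raised, caught by outer RuntimeError handler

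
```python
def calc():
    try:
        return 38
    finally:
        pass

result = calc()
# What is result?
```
38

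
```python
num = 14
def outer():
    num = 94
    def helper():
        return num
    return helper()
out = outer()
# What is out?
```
94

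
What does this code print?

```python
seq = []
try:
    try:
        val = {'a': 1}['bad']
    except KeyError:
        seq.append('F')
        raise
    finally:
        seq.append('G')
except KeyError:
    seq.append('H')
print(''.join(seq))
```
FGH

finally runs before re-raised exception propagates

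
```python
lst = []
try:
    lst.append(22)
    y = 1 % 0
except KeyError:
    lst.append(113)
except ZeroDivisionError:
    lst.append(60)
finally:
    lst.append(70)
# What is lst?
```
[22, 60, 70]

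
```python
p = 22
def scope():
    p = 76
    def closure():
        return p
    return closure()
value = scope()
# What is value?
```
76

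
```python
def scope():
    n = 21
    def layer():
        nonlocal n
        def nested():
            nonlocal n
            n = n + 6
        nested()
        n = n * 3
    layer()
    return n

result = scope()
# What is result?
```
81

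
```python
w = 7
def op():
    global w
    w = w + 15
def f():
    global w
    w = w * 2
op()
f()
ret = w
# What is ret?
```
44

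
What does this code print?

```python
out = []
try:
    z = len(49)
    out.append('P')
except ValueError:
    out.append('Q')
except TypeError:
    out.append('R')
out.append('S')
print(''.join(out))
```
RS

TypeError is caught by its specific handler, not ValueError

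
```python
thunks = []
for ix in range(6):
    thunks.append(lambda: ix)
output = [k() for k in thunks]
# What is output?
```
[5, 5, 5, 5, 5, 5]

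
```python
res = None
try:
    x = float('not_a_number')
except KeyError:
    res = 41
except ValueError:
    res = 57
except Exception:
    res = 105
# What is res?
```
57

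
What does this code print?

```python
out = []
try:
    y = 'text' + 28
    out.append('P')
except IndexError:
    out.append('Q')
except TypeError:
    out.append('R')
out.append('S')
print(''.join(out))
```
RS

TypeError is caught by its specific handler, not IndexError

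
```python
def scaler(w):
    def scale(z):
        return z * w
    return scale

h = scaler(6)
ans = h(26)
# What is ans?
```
156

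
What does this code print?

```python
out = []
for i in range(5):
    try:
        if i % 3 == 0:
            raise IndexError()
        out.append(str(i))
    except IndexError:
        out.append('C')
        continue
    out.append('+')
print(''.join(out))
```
C1+2+C4+

continue in except skips rest of loop body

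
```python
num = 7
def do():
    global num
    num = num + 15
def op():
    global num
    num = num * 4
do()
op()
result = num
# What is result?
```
88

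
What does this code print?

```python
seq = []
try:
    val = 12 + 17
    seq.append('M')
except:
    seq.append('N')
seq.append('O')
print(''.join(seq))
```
MO

No exception, try block completes normally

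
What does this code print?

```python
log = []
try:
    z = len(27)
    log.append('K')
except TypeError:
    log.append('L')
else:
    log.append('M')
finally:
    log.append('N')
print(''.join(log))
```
LN

Exception: except runs, else skipped, finally runs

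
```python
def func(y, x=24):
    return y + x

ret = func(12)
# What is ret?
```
36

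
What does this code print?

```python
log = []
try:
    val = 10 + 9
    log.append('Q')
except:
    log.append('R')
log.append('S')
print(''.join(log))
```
QS

No exception, try block completes normally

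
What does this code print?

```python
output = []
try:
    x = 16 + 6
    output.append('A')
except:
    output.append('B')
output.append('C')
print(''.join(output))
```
AC

No exception, try block completes normally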